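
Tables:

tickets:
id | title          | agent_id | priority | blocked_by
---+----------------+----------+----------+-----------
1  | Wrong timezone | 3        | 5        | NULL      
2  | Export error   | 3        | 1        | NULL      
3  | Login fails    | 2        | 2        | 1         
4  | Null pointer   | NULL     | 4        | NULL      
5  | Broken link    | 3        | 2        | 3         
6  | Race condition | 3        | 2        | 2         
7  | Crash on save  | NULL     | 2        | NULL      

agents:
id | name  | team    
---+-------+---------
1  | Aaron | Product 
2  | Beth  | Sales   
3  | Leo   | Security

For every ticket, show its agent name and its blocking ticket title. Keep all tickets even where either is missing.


Two LEFT JOINs from the same base table tickets: one to agents via agent_id, one to tickets itself via blocked_by. Both are LEFT so every ticket is preserved.
Match against agents:
  - ticket 1 (Wrong timezone): agent_id=3 -> matches Leo
  - ticket 2 (Export error): agent_id=3 -> matches Leo
  - ticket 3 (Login fails): agent_id=2 -> matches Beth
  - ticket 4 (Null pointer): agent_id=NULL, no match -> kept with NULL
  - ticket 5 (Broken link): agent_id=3 -> matches Leo
  - ticket 6 (Race condition): agent_id=3 -> matches Leo
  - ticket 7 (Crash on save): agent_id=NULL, no match -> kept with NULL
Match against tickets (self):
  - ticket 1 (Wrong timezone): blocked_by=NULL -> NULL
  - ticket 2 (Export error): blocked_by=NULL -> NULL
  - ticket 3 (Login fails): blocked_by=1 -> Wrong timezone
  - ticket 4 (Null pointer): blocked_by=NULL -> NULL
  - ticket 5 (Broken link): blocked_by=3 -> Login fails
  - ticket 6 (Race condition): blocked_by=2 -> Export error
  - ticket 7 (Crash on save): blocked_by=NULL -> NULL

SQL:
SELECT a.title, b.name AS agent, c.title AS blocked_by
FROM tickets a
LEFT JOIN agents b ON a.agent_id = b.id
LEFT JOIN tickets c ON a.blocked_by = c.id

Result:
title          | agent | blocked_by    
---------------+-------+---------------
Wrong timezone | Leo   | NULL          
Export error   | Leo   | NULL          
Login fails    | Beth  | Wrong timezone
Null pointer   | NULL  | NULL          
Broken link    | Leo   | Login fails   
Race condition | Leo   | Export error  
Crash on save  | NULL  | NULL          


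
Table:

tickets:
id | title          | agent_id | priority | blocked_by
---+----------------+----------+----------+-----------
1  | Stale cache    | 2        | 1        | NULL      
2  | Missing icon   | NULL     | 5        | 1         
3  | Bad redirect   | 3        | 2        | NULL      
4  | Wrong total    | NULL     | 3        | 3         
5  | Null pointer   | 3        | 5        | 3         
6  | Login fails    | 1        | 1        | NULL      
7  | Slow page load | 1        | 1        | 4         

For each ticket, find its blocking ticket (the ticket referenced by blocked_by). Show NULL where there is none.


This is a self-join: tickets is joined to a second copy of itself, matching each row's blocked_by to another row's id. Use LEFT JOIN so rows with blocked_by=NULL are kept.
  - ticket 1 (Stale cache): blocked_by=NULL -> NULL
  - ticket 2 (Missing icon): blocked_by=1 -> Stale cache
  - ticket 3 (Bad redirect): blocked_by=NULL -> NULL
  - ticket 4 (Wrong total): blocked_by=3 -> Bad redirect
  - ticket 5 (Null pointer): blocked_by=3 -> Bad redirect
  - ticket 6 (Login fails): blocked_by=NULL -> NULL
  - ticket 7 (Slow page load): blocked_by=4 -> Wrong total

SQL:
SELECT a.title AS item, b.title AS blocked_by
FROM tickets a
LEFT JOIN tickets b ON a.blocked_by = b.id

Result:
item           | blocked_by  
---------------+-------------
Stale cache    | NULL        
Missing icon   | Stale cache 
Bad redirect   | NULL        
Wrong total    | Bad redirect
Null pointer   | Bad redirect
Login fails    | NULL        
Slow page load | Wrong total 


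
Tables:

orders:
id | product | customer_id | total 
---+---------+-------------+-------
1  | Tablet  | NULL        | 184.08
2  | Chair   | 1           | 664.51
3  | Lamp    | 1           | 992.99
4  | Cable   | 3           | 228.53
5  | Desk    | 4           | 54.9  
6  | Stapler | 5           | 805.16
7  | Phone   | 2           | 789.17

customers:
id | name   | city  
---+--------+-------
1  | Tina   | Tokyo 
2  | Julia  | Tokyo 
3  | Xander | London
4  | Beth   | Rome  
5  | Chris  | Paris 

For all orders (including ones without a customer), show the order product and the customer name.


LEFT JOIN keeps every row from orders (the left table); where customer_id has no match in customers, the customer columns become NULL. Walk through each order:
  - order 1 (Tablet): customer_id=NULL, no match -> kept with NULL
  - order 2 (Chair): customer_id=1 -> matches Tina
  - order 3 (Lamp): customer_id=1 -> matches Tina
  - order 4 (Cable): customer_id=3 -> matches Xander
  - order 5 (Desk): customer_id=4 -> matches Beth
  - order 6 (Stapler): customer_id=5 -> matches Chris
  - order 7 (Phone): customer_id=2 -> matches Julia
All 7 rows appear; 1 has NULL customer.

SQL:
SELECT a.product, b.name AS customer
FROM orders a
LEFT JOIN customers b ON a.customer_id = b.id

Result:
product | customer
--------+---------
Tablet  | NULL    
Chair   | Tina    
Lamp    | Tina    
Cable   | Xander  
Desk    | Beth    
Stapler | Chris   
Phone   | Julia   


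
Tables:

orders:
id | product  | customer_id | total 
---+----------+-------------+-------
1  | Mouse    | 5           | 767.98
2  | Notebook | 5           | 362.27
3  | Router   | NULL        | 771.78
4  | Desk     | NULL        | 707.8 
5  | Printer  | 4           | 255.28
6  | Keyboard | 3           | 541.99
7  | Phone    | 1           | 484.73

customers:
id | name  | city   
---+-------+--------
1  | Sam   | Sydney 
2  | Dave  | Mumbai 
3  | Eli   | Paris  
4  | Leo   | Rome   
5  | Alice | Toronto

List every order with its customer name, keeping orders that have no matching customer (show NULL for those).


LEFT JOIN keeps every row from orders (the left table); where customer_id has no match in customers, the customer columns become NULL. Walk through each order:
  - order 1 (Mouse): customer_id=5 -> matches Alice
  - order 2 (Notebook): customer_id=5 -> matches Alice
  - order 3 (Router): customer_id=NULL, no match -> kept with NULL
  - order 4 (Desk): customer_id=NULL, no match -> kept with NULL
  - order 5 (Printer): customer_id=4 -> matches Leo
  - order 6 (Keyboard): customer_id=3 -> matches Eli
  - order 7 (Phone): customer_id=1 -> matches Sam
All 7 rows appear; 2 have NULL customer.

SQL:
SELECT a.product, b.name AS customer
FROM orders a
LEFT JOIN customers b ON a.customer_id = b.id

Result:
product  | customer
---------+---------
Mouse    | Alice   
Notebook | Alice   
Router   | NULL    
Desk     | NULL    
Printer  | Leo     
Keyboard | Eli     
Phone    | Sam     


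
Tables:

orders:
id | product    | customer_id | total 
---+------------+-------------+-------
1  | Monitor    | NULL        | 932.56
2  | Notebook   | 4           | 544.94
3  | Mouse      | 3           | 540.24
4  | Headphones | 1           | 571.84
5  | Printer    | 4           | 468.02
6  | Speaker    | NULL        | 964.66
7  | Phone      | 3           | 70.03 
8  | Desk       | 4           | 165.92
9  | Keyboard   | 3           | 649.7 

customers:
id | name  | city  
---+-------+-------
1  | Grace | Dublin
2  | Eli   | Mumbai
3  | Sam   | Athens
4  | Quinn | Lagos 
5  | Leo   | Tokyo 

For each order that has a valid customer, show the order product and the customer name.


INNER JOIN keeps only orders rows whose customer_id matches an id in customers. Walk through each order:
  - order 1 (Monitor): customer_id=NULL, no match -> dropped
  - order 2 (Notebook): customer_id=4 -> matches Quinn
  - order 3 (Mouse): customer_id=3 -> matches Sam
  - order 4 (Headphones): customer_id=1 -> matches Grace
  - order 5 (Printer): customer_id=4 -> matches Quinn
  - order 6 (Speaker): customer_id=NULL, no match -> dropped
  - order 7 (Phone): customer_id=3 -> matches Sam
  - order 8 (Desk): customer_id=4 -> matches Quinn
  - order 9 (Keyboard): customer_id=3 -> matches Sam
So 2 of 9 rows are dropped.

SQL:
SELECT a.product, b.name AS customer
FROM orders a
INNER JOIN customers b ON a.customer_id = b.id

Result:
product    | customer
-----------+---------
Notebook   | Quinn   
Mouse      | Sam     
Headphones | Grace   
Printer    | Quinn   
Phone      | Sam     
Desk       | Quinn   
Keyboard   | Sam     


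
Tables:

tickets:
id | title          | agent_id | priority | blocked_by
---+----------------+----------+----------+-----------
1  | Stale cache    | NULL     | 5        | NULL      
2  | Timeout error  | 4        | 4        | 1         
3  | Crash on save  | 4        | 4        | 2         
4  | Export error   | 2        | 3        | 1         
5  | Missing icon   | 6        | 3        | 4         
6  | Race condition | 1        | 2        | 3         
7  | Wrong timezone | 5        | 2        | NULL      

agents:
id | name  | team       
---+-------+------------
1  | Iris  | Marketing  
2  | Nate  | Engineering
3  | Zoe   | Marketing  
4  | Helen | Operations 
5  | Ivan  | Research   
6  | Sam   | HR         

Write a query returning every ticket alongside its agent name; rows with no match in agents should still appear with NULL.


LEFT JOIN keeps every row from tickets (the left table); where agent_id has no match in agents, the agent columns become NULL. Walk through each ticket:
  - ticket 1 (Stale cache): agent_id=NULL, no match -> kept with NULL
  - ticket 2 (Timeout error): agent_id=4 -> matches Helen
  - ticket 3 (Crash on save): agent_id=4 -> matches Helen
  - ticket 4 (Export error): agent_id=2 -> matches Nate
  - ticket 5 (Missing icon): agent_id=6 -> matches Sam
  - ticket 6 (Race condition): agent_id=1 -> matches Iris
  - ticket 7 (Wrong timezone): agent_id=5 -> matches Ivan
All 7 rows appear; 1 has NULL agent.

SQL:
SELECT a.title, b.name AS agent
FROM tickets a
LEFT JOIN agents b ON a.agent_id = b.id

Result:
title          | agent
---------------+------
Stale cache    | NULL 
Timeout error  | Helen
Crash on save  | Helen
Export error   | Nate 
Missing icon   | Sam  
Race condition | Iris 
Wrong timezone | Ivan 


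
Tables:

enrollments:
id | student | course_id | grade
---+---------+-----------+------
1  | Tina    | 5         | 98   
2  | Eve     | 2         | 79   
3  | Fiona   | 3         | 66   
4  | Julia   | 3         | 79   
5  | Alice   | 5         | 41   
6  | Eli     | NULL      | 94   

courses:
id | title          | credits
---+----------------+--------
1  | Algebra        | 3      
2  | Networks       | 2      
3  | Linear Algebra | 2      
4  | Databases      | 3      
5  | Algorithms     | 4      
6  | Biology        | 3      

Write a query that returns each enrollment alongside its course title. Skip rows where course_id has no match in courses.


INNER JOIN keeps only enrollments rows whose course_id matches an id in courses. Walk through each enrollment:
  - enrollment 1 (Tina): course_id=5 -> matches Algorithms
  - enrollment 2 (Eve): course_id=2 -> matches Networks
  - enrollment 3 (Fiona): course_id=3 -> matches Linear Algebra
  - enrollment 4 (Julia): course_id=3 -> matches Linear Algebra
  - enrollment 5 (Alice): course_id=5 -> matches Algorithms
  - enrollment 6 (Eli): course_id=NULL, no match -> dropped
So 1 of 6 rows is dropped.

SQL:
SELECT a.student, b.title AS course
FROM enrollments a
INNER JOIN courses b ON a.course_id = b.id

Result:
student | course        
--------+---------------
Tina    | Algorithms    
Eve     | Networks      
Fiona   | Linear Algebra
Julia   | Linear Algebra
Alice   | Algorithms    


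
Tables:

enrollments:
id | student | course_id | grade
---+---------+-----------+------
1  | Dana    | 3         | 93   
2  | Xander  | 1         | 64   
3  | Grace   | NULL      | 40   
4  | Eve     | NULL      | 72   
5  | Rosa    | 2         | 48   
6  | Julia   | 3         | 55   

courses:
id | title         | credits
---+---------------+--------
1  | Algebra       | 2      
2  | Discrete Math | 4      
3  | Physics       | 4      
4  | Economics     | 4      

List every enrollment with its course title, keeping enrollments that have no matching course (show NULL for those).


LEFT JOIN keeps every row from enrollments (the left table); where course_id has no match in courses, the course columns become NULL. Walk through each enrollment:
  - enrollment 1 (Dana): course_id=3 -> matches Physics
  - enrollment 2 (Xander): course_id=1 -> matches Algebra
  - enrollment 3 (Grace): course_id=NULL, no match -> kept with NULL
  - enrollment 4 (Eve): course_id=NULL, no match -> kept with NULL
  - enrollment 5 (Rosa): course_id=2 -> matches Discrete Math
  - enrollment 6 (Julia): course_id=3 -> matches Physics
All 6 rows appear; 2 have NULL course.

SQL:
SELECT a.student, b.title AS course
FROM enrollments a
LEFT JOIN courses b ON a.course_id = b.id

Result:
student | course       
--------+--------------
Dana    | Physics      
Xander  | Algebra      
Grace   | NULL         
Eve     | NULL         
Rosa    | Discrete Math
Julia   | Physics      


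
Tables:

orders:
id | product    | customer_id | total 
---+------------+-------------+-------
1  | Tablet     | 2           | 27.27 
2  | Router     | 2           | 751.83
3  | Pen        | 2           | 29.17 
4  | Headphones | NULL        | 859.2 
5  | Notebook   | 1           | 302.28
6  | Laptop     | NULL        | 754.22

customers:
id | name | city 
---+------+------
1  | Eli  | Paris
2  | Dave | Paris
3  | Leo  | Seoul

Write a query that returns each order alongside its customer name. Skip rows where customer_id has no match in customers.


INNER JOIN keeps only orders rows whose customer_id matches an id in customers. Walk through each order:
  - order 1 (Tablet): customer_id=2 -> matches Dave
  - order 2 (Router): customer_id=2 -> matches Dave
  - order 3 (Pen): customer_id=2 -> matches Dave
  - order 4 (Headphones): customer_id=NULL, no match -> dropped
  - order 5 (Notebook): customer_id=1 -> matches Eli
  - order 6 (Laptop): customer_id=NULL, no match -> dropped
So 2 of 6 rows are dropped.

SQL:
SELECT a.product, b.name AS customer
FROM orders a
INNER JOIN customers b ON a.customer_id = b.id

Result:
product  | customer
---------+---------
Tablet   | Dave    
Router   | Dave    
Pen      | Dave    
Notebook | Eli     


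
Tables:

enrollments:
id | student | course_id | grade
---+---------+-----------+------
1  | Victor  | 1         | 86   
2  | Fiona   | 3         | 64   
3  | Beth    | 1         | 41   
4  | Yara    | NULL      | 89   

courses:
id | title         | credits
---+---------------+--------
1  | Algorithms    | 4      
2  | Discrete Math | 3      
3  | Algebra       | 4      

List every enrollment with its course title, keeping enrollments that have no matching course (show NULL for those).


LEFT JOIN keeps every row from enrollments (the left table); where course_id has no match in courses, the course columns become NULL. Walk through each enrollment:
  - enrollment 1 (Victor): course_id=1 -> matches Algorithms
  - enrollment 2 (Fiona): course_id=3 -> matches Algebra
  - enrollment 3 (Beth): course_id=1 -> matches Algorithms
  - enrollment 4 (Yara): course_id=NULL, no match -> kept with NULL
All 4 rows appear; 1 has NULL course.

SQL:
SELECT a.student, b.title AS course
FROM enrollments a
LEFT JOIN courses b ON a.course_id = b.id

Result:
student | course    
--------+-----------
Victor  | Algorithms
Fiona   | Algebra   
Beth    | Algorithms
Yara    | NULL      


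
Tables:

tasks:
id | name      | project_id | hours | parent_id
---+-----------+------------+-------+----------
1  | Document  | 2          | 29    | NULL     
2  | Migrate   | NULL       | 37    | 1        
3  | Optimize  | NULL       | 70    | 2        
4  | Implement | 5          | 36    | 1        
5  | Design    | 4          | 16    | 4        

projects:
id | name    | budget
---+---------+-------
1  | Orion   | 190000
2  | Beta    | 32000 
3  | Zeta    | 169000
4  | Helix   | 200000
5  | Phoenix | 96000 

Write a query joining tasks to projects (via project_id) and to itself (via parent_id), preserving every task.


Two LEFT JOINs from the same base table tasks: one to projects via project_id, one to tasks itself via parent_id. Both are LEFT so every task is preserved.
Match against projects:
  - task 1 (Document): project_id=2 -> matches Beta
  - task 2 (Migrate): project_id=NULL, no match -> kept with NULL
  - task 3 (Optimize): project_id=NULL, no match -> kept with NULL
  - task 4 (Implement): project_id=5 -> matches Phoenix
  - task 5 (Design): project_id=4 -> matches Helix
Match against tasks (self):
  - task 1 (Document): parent_id=NULL -> NULL
  - task 2 (Migrate): parent_id=1 -> Document
  - task 3 (Optimize): parent_id=2 -> Migrate
  - task 4 (Implement): parent_id=1 -> Document
  - task 5 (Design): parent_id=4 -> Implement

SQL:
SELECT a.name, b.name AS project, c.name AS parent
FROM tasks a
LEFT JOIN projects b ON a.project_id = b.id
LEFT JOIN tasks c ON a.parent_id = c.id

Result:
name      | project | parent   
----------+---------+----------
Document  | Beta    | NULL     
Migrate   | NULL    | Document 
Optimize  | NULL    | Migrate  
Implement | Phoenix | Document 
Design    | Helix   | Implement


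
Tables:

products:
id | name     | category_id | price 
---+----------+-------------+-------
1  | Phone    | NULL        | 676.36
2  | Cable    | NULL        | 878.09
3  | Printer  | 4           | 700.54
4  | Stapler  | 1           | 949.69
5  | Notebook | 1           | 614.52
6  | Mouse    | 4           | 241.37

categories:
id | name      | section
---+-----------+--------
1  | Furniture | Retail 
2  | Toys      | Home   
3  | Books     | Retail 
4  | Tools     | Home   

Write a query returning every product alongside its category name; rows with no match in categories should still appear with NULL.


LEFT JOIN keeps every row from products (the left table); where category_id has no match in categories, the category columns become NULL. Walk through each product:
  - product 1 (Phone): category_id=NULL, no match -> kept with NULL
  - product 2 (Cable): category_id=NULL, no match -> kept with NULL
  - product 3 (Printer): category_id=4 -> matches Tools
  - product 4 (Stapler): category_id=1 -> matches Furniture
  - product 5 (Notebook): category_id=1 -> matches Furniture
  - product 6 (Mouse): category_id=4 -> matches Tools
All 6 rows appear; 2 have NULL category.

SQL:
SELECT a.name, b.name AS category
FROM products a
LEFT JOIN categories b ON a.category_id = b.id

Result:
name     | category 
---------+----------
Phone    | NULL     
Cable    | NULL     
Printer  | Tools    
Stapler  | Furniture
Notebook | Furniture
Mouse    | Tools    


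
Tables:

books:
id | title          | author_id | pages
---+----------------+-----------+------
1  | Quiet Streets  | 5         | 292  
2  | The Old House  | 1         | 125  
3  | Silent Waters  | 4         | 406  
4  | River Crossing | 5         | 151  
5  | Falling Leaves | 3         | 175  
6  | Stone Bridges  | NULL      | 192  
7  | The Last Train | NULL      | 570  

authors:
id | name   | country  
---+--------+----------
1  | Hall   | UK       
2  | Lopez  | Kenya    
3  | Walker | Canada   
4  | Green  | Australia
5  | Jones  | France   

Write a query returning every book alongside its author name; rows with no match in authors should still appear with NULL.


LEFT JOIN keeps every row from books (the left table); where author_id has no match in authors, the author columns become NULL. Walk through each book:
  - book 1 (Quiet Streets): author_id=5 -> matches Jones
  - book 2 (The Old House): author_id=1 -> matches Hall
  - book 3 (Silent Waters): author_id=4 -> matches Green
  - book 4 (River Crossing): author_id=5 -> matches Jones
  - book 5 (Falling Leaves): author_id=3 -> matches Walker
  - book 6 (Stone Bridges): author_id=NULL, no match -> kept with NULL
  - book 7 (The Last Train): author_id=NULL, no match -> kept with NULL
All 7 rows appear; 2 have NULL author.

SQL:
SELECT a.title, b.name AS author
FROM books a
LEFT JOIN authors b ON a.author_id = b.id

Result:
title          | author
---------------+-------
Quiet Streets  | Jones 
The Old House  | Hall  
Silent Waters  | Green 
River Crossing | Jones 
Falling Leaves | Walker
Stone Bridges  | NULL  
The Last Train | NULL  


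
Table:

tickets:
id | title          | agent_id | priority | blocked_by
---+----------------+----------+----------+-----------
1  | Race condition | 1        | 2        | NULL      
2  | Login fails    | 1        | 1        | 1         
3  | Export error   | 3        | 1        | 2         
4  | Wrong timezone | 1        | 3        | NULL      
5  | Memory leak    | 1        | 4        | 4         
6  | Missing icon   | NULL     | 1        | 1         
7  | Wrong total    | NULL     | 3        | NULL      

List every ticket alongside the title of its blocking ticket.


This is a self-join: tickets is joined to a second copy of itself, matching each row's blocked_by to another row's id. Use LEFT JOIN so rows with blocked_by=NULL are kept.
  - ticket 1 (Race condition): blocked_by=NULL -> NULL
  - ticket 2 (Login fails): blocked_by=1 -> Race condition
  - ticket 3 (Export error): blocked_by=2 -> Login fails
  - ticket 4 (Wrong timezone): blocked_by=NULL -> NULL
  - ticket 5 (Memory leak): blocked_by=4 -> Wrong timezone
  - ticket 6 (Missing icon): blocked_by=1 -> Race condition
  - ticket 7 (Wrong total): blocked_by=NULL -> NULL

SQL:
SELECT a.title AS item, b.title AS blocked_by
FROM tickets a
LEFT JOIN tickets b ON a.blocked_by = b.id

Result:
item           | blocked_by    
---------------+---------------
Race condition | NULL          
Login fails    | Race condition
Export error   | Login fails   
Wrong timezone | NULL          
Memory leak    | Wrong timezone
Missing icon   | Race condition
Wrong total    | NULL          


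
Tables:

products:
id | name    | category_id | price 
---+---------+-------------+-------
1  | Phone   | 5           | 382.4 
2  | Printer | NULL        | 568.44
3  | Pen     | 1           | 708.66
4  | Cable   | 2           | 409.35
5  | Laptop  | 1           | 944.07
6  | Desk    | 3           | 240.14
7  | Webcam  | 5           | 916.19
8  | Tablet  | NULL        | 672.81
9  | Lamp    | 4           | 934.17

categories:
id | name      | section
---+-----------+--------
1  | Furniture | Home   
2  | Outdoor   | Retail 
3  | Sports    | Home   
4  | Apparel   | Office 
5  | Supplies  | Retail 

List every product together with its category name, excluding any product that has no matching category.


INNER JOIN keeps only products rows whose category_id matches an id in categories. Walk through each product:
  - product 1 (Phone): category_id=5 -> matches Supplies
  - product 2 (Printer): category_id=NULL, no match -> dropped
  - product 3 (Pen): category_id=1 -> matches Furniture
  - product 4 (Cable): category_id=2 -> matches Outdoor
  - product 5 (Laptop): category_id=1 -> matches Furniture
  - product 6 (Desk): category_id=3 -> matches Sports
  - product 7 (Webcam): category_id=5 -> matches Supplies
  - product 8 (Tablet): category_id=NULL, no match -> dropped
  - product 9 (Lamp): category_id=4 -> matches Apparel
So 2 of 9 rows are dropped.

SQL:
SELECT a.name, b.name AS category
FROM products a
INNER JOIN categories b ON a.category_id = b.id

Result:
name   | category 
-------+----------
Phone  | Supplies 
Pen    | Furniture
Cable  | Outdoor  
Laptop | Furniture
Desk   | Sports   
Webcam | Supplies 
Lamp   | Apparel  


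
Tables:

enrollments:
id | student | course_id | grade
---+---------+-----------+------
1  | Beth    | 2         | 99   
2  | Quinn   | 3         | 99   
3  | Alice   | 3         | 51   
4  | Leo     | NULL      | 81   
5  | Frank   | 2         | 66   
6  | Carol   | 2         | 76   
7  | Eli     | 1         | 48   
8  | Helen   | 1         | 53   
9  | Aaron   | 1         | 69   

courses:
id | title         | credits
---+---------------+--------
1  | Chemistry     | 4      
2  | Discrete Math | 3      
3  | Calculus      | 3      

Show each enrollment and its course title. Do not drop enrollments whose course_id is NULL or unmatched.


LEFT JOIN keeps every row from enrollments (the left table); where course_id has no match in courses, the course columns become NULL. Walk through each enrollment:
  - enrollment 1 (Beth): course_id=2 -> matches Discrete Math
  - enrollment 2 (Quinn): course_id=3 -> matches Calculus
  - enrollment 3 (Alice): course_id=3 -> matches Calculus
  - enrollment 4 (Leo): course_id=NULL, no match -> kept with NULL
  - enrollment 5 (Frank): course_id=2 -> matches Discrete Math
  - enrollment 6 (Carol): course_id=2 -> matches Discrete Math
  - enrollment 7 (Eli): course_id=1 -> matches Chemistry
  - enrollment 8 (Helen): course_id=1 -> matches Chemistry
  - enrollment 9 (Aaron): course_id=1 -> matches Chemistry
All 9 rows appear; 1 has NULL course.

SQL:
SELECT a.student, b.title AS course
FROM enrollments a
LEFT JOIN courses b ON a.course_id = b.id

Result:
student | course       
--------+--------------
Beth    | Discrete Math
Quinn   | Calculus     
Alice   | Calculus     
Leo     | NULL         
Frank   | Discrete Math
Carol   | Discrete Math
Eli     | Chemistry    
Helen   | Chemistry    
Aaron   | Chemistry    


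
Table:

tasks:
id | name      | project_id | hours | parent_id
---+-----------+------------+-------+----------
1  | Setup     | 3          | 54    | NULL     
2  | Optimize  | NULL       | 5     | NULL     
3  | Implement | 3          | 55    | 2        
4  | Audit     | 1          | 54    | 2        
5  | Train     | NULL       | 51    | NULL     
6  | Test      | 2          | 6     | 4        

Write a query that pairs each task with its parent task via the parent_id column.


This is a self-join: tasks is joined to a second copy of itself, matching each row's parent_id to another row's id. Use LEFT JOIN so rows with parent_id=NULL are kept.
  - task 1 (Setup): parent_id=NULL -> NULL
  - task 2 (Optimize): parent_id=NULL -> NULL
  - task 3 (Implement): parent_id=2 -> Optimize
  - task 4 (Audit): parent_id=2 -> Optimize
  - task 5 (Train): parent_id=NULL -> NULL
  - task 6 (Test): parent_id=4 -> Audit

SQL:
SELECT a.name AS item, b.name AS parent
FROM tasks a
LEFT JOIN tasks b ON a.parent_id = b.id

Result:
item      | parent  
----------+---------
Setup     | NULL    
Optimize  | NULL    
Implement | Optimize
Audit     | Optimize
Train     | NULL    
Test      | Audit   


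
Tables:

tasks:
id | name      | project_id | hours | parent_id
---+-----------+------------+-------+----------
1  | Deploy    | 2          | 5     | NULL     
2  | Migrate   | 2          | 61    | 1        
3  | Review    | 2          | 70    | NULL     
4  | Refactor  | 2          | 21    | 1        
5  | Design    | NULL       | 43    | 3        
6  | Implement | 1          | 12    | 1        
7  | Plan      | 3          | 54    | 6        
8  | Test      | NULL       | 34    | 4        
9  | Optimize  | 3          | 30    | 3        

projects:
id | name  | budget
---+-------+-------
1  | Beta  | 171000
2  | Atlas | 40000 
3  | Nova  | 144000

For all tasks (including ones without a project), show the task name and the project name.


LEFT JOIN keeps every row from tasks (the left table); where project_id has no match in projects, the project columns become NULL. Walk through each task:
  - task 1 (Deploy): project_id=2 -> matches Atlas
  - task 2 (Migrate): project_id=2 -> matches Atlas
  - task 3 (Review): project_id=2 -> matches Atlas
  - task 4 (Refactor): project_id=2 -> matches Atlas
  - task 5 (Design): project_id=NULL, no match -> kept with NULL
  - task 6 (Implement): project_id=1 -> matches Beta
  - task 7 (Plan): project_id=3 -> matches Nova
  - task 8 (Test): project_id=NULL, no match -> kept with NULL
  - task 9 (Optimize): project_id=3 -> matches Nova
All 9 rows appear; 2 have NULL project.

SQL:
SELECT a.name, b.name AS project
FROM tasks a
LEFT JOIN projects b ON a.project_id = b.id

Result:
name      | project
----------+--------
Deploy    | Atlas  
Migrate   | Atlas  
Review    | Atlas  
Refactor  | Atlas  
Design    | NULL   
Implement | Beta   
Plan      | Nova   
Test      | NULL   
Optimize  | Nova   


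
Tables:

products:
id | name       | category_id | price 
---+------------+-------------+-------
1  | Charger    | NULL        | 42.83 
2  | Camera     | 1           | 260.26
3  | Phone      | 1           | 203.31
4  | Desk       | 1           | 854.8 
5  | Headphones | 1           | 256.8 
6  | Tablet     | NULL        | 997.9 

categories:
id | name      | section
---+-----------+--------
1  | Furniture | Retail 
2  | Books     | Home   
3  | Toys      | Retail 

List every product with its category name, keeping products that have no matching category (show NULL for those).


LEFT JOIN keeps every row from products (the left table); where category_id has no match in categories, the category columns become NULL. Walk through each product:
  - product 1 (Charger): category_id=NULL, no match -> kept with NULL
  - product 2 (Camera): category_id=1 -> matches Furniture
  - product 3 (Phone): category_id=1 -> matches Furniture
  - product 4 (Desk): category_id=1 -> matches Furniture
  - product 5 (Headphones): category_id=1 -> matches Furniture
  - product 6 (Tablet): category_id=NULL, no match -> kept with NULL
All 6 rows appear; 2 have NULL category.

SQL:
SELECT a.name, b.name AS category
FROM products a
LEFT JOIN categories b ON a.category_id = b.id

Result:
name       | category 
-----------+----------
Charger    | NULL     
Camera     | Furniture
Phone      | Furniture
Desk       | Furniture
Headphones | Furniture
Tablet     | NULL     


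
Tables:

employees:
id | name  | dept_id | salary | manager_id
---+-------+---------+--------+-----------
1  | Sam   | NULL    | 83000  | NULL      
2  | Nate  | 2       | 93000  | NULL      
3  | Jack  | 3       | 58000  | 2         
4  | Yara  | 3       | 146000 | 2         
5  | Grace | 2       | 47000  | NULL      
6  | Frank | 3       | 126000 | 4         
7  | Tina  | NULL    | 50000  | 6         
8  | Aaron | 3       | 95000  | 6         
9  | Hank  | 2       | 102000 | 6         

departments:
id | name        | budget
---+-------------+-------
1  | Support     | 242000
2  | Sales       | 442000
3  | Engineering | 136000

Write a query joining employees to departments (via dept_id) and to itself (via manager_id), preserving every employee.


Two LEFT JOINs from the same base table employees: one to departments via dept_id, one to employees itself via manager_id. Both are LEFT so every employee is preserved.
Match against departments:
  - employee 1 (Sam): dept_id=NULL, no match -> kept with NULL
  - employee 2 (Nate): dept_id=2 -> matches Sales
  - employee 3 (Jack): dept_id=3 -> matches Engineering
  - employee 4 (Yara): dept_id=3 -> matches Engineering
  - employee 5 (Grace): dept_id=2 -> matches Sales
  - employee 6 (Frank): dept_id=3 -> matches Engineering
  - employee 7 (Tina): dept_id=NULL, no match -> kept with NULL
  - employee 8 (Aaron): dept_id=3 -> matches Engineering
  - employee 9 (Hank): dept_id=2 -> matches Sales
Match against employees (self):
  - employee 1 (Sam): manager_id=NULL -> NULL
  - employee 2 (Nate): manager_id=NULL -> NULL
  - employee 3 (Jack): manager_id=2 -> Nate
  - employee 4 (Yara): manager_id=2 -> Nate
  - employee 5 (Grace): manager_id=NULL -> NULL
  - employee 6 (Frank): manager_id=4 -> Yara
  - employee 7 (Tina): manager_id=6 -> Frank
  - employee 8 (Aaron): manager_id=6 -> Frank
  - employee 9 (Hank): manager_id=6 -> Frank

SQL:
SELECT a.name, b.name AS department, c.name AS manager
FROM employees a
LEFT JOIN departments b ON a.dept_id = b.id
LEFT JOIN employees c ON a.manager_id = c.id

Result:
name  | department  | manager
------+-------------+--------
Sam   | NULL        | NULL   
Nate  | Sales       | NULL   
Jack  | Engineering | Nate   
Yara  | Engineering | Nate   
Grace | Sales       | NULL   
Frank | Engineering | Yara   
Tina  | NULL        | Frank  
Aaron | Engineering | Frank  
Hank  | Sales       | Frank  


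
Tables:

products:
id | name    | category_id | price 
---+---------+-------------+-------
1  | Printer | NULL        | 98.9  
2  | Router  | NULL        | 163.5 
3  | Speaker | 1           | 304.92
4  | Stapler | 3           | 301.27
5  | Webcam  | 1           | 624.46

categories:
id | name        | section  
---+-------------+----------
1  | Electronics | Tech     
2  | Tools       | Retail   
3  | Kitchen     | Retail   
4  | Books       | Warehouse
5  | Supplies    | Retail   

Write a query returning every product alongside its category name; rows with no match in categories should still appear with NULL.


LEFT JOIN keeps every row from products (the left table); where category_id has no match in categories, the category columns become NULL. Walk through each product:
  - product 1 (Printer): category_id=NULL, no match -> kept with NULL
  - product 2 (Router): category_id=NULL, no match -> kept with NULL
  - product 3 (Speaker): category_id=1 -> matches Electronics
  - product 4 (Stapler): category_id=3 -> matches Kitchen
  - product 5 (Webcam): category_id=1 -> matches Electronics
All 5 rows appear; 2 have NULL category.

SQL:
SELECT a.name, b.name AS category
FROM products a
LEFT JOIN categories b ON a.category_id = b.id

Result:
name    | category   
--------+------------
Printer | NULL       
Router  | NULL       
Speaker | Electronics
Stapler | Kitchen    
Webcam  | Electronics


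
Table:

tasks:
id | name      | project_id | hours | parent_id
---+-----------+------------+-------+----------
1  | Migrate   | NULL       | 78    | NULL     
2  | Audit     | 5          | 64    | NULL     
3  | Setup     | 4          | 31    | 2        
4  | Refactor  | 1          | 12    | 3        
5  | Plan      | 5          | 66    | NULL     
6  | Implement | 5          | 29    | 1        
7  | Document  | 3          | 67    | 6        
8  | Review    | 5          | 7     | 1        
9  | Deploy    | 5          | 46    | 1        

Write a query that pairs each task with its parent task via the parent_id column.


This is a self-join: tasks is joined to a second copy of itself, matching each row's parent_id to another row's id. Use LEFT JOIN so rows with parent_id=NULL are kept.
  - task 1 (Migrate): parent_id=NULL -> NULL
  - task 2 (Audit): parent_id=NULL -> NULL
  - task 3 (Setup): parent_id=2 -> Audit
  - task 4 (Refactor): parent_id=3 -> Setup
  - task 5 (Plan): parent_id=NULL -> NULL
  - task 6 (Implement): parent_id=1 -> Migrate
  - task 7 (Document): parent_id=6 -> Implement
  - task 8 (Review): parent_id=1 -> Migrate
  - task 9 (Deploy): parent_id=1 -> Migrate

SQL:
SELECT a.name AS item, b.name AS parent
FROM tasks a
LEFT JOIN tasks b ON a.parent_id = b.id

Result:
item      | parent   
----------+----------
Migrate   | NULL     
Audit     | NULL     
Setup     | Audit    
Refactor  | Setup    
Plan      | NULL     
Implement | Migrate  
Document  | Implement
Review    | Migrate  
Deploy    | Migrate  


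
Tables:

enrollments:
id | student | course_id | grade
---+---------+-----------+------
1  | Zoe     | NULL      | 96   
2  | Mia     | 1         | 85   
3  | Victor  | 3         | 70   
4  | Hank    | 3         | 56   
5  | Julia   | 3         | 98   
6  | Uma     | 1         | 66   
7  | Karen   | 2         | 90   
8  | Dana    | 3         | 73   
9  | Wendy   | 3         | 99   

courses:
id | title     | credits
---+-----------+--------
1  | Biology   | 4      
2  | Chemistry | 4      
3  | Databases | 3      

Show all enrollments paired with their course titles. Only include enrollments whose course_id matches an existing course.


INNER JOIN keeps only enrollments rows whose course_id matches an id in courses. Walk through each enrollment:
  - enrollment 1 (Zoe): course_id=NULL, no match -> dropped
  - enrollment 2 (Mia): course_id=1 -> matches Biology
  - enrollment 3 (Victor): course_id=3 -> matches Databases
  - enrollment 4 (Hank): course_id=3 -> matches Databases
  - enrollment 5 (Julia): course_id=3 -> matches Databases
  - enrollment 6 (Uma): course_id=1 -> matches Biology
  - enrollment 7 (Karen): course_id=2 -> matches Chemistry
  - enrollment 8 (Dana): course_id=3 -> matches Databases
  - enrollment 9 (Wendy): course_id=3 -> matches Databases
So 1 of 9 rows is dropped.

SQL:
SELECT a.student, b.title AS course
FROM enrollments a
INNER JOIN courses b ON a.course_id = b.id

Result:
student | course   
--------+----------
Mia     | Biology  
Victor  | Databases
Hank    | Databases
Julia   | Databases
Uma     | Biology  
Karen   | Chemistry
Dana    | Databases
Wendy   | Databases


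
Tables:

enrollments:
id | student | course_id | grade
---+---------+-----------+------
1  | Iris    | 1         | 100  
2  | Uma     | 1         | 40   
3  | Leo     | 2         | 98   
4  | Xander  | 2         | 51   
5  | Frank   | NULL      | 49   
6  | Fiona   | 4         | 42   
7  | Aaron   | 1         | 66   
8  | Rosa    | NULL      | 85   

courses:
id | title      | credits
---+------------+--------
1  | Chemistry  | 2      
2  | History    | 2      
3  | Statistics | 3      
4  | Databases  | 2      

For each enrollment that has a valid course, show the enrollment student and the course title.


INNER JOIN keeps only enrollments rows whose course_id matches an id in courses. Walk through each enrollment:
  - enrollment 1 (Iris): course_id=1 -> matches Chemistry
  - enrollment 2 (Uma): course_id=1 -> matches Chemistry
  - enrollment 3 (Leo): course_id=2 -> matches History
  - enrollment 4 (Xander): course_id=2 -> matches History
  - enrollment 5 (Frank): course_id=NULL, no match -> dropped
  - enrollment 6 (Fiona): course_id=4 -> matches Databases
  - enrollment 7 (Aaron): course_id=1 -> matches Chemistry
  - enrollment 8 (Rosa): course_id=NULL, no match -> dropped
So 2 of 8 rows are dropped.

SQL:
SELECT a.student, b.title AS course
FROM enrollments a
INNER JOIN courses b ON a.course_id = b.id

Result:
student | course   
--------+----------
Iris    | Chemistry
Uma     | Chemistry
Leo     | History  
Xander  | History  
Fiona   | Databases
Aaron   | Chemistry


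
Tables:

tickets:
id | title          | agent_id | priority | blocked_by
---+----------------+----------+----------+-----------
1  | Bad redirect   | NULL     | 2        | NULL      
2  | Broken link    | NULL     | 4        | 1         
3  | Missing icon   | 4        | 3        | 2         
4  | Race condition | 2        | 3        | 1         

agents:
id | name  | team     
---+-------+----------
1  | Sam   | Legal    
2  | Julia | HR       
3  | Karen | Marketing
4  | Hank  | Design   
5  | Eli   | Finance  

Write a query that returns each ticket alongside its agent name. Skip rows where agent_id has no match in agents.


INNER JOIN keeps only tickets rows whose agent_id matches an id in agents. Walk through each ticket:
  - ticket 1 (Bad redirect): agent_id=NULL, no match -> dropped
  - ticket 2 (Broken link): agent_id=NULL, no match -> dropped
  - ticket 3 (Missing icon): agent_id=4 -> matches Hank
  - ticket 4 (Race condition): agent_id=2 -> matches Julia
So 2 of 4 rows are dropped.

SQL:
SELECT a.title, b.name AS agent
FROM tickets a
INNER JOIN agents b ON a.agent_id = b.id

Result:
title          | agent
---------------+------
Missing icon   | Hank 
Race condition | Julia


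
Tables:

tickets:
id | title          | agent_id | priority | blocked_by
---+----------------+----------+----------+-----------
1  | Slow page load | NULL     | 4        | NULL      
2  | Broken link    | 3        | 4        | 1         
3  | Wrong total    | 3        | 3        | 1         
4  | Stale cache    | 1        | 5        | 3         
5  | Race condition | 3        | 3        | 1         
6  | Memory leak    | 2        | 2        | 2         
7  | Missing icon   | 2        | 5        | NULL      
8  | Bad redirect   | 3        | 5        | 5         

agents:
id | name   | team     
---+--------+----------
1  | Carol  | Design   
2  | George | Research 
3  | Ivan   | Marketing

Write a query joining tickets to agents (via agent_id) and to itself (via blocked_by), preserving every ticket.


Two LEFT JOINs from the same base table tickets: one to agents via agent_id, one to tickets itself via blocked_by. Both are LEFT so every ticket is preserved.
Match against agents:
  - ticket 1 (Slow page load): agent_id=NULL, no match -> kept with NULL
  - ticket 2 (Broken link): agent_id=3 -> matches Ivan
  - ticket 3 (Wrong total): agent_id=3 -> matches Ivan
  - ticket 4 (Stale cache): agent_id=1 -> matches Carol
  - ticket 5 (Race condition): agent_id=3 -> matches Ivan
  - ticket 6 (Memory leak): agent_id=2 -> matches George
  - ticket 7 (Missing icon): agent_id=2 -> matches George
  - ticket 8 (Bad redirect): agent_id=3 -> matches Ivan
Match against tickets (self):
  - ticket 1 (Slow page load): blocked_by=NULL -> NULL
  - ticket 2 (Broken link): blocked_by=1 -> Slow page load
  - ticket 3 (Wrong total): blocked_by=1 -> Slow page load
  - ticket 4 (Stale cache): blocked_by=3 -> Wrong total
  - ticket 5 (Race condition): blocked_by=1 -> Slow page load
  - ticket 6 (Memory leak): blocked_by=2 -> Broken link
  - ticket 7 (Missing icon): blocked_by=NULL -> NULL
  - ticket 8 (Bad redirect): blocked_by=5 -> Race condition

SQL:
SELECT a.title, b.name AS agent, c.title AS blocked_by
FROM tickets a
LEFT JOIN agents b ON a.agent_id = b.id
LEFT JOIN tickets c ON a.blocked_by = c.id

Result:
title          | agent  | blocked_by    
---------------+--------+---------------
Slow page load | NULL   | NULL          
Broken link    | Ivan   | Slow page load
Wrong total    | Ivan   | Slow page load
Stale cache    | Carol  | Wrong total   
Race condition | Ivan   | Slow page load
Memory leak    | George | Broken link   
Missing icon   | George | NULL          
Bad redirect   | Ivan   | Race condition
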